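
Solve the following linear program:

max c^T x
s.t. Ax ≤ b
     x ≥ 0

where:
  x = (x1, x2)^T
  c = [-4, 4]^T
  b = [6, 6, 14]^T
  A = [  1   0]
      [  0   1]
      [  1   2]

Evaluate the objective at each vertex of the feasible region:
  z(0, 0) = 0
  z(6, 0) = -24
  z(6, 4) = -8
  z(2, 6) = 16
  z(0, 6) = 24  ←
The maximum is at x1 = 0, x2 = 6.

x1 = 0, x2 = 6, z = 24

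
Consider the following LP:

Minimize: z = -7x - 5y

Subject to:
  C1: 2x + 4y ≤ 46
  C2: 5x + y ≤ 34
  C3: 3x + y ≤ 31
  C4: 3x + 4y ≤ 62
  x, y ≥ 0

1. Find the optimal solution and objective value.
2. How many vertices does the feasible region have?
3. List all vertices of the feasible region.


1. x = 5, y = 9, z = -80
2. 4
3. (0, 0), (6.8, 0), (5, 9), (0, 11.5)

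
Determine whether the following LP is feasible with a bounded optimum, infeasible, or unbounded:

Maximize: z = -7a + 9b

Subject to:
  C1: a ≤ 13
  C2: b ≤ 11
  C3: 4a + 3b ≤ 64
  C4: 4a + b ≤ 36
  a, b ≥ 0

Feasible with a bounded optimal solution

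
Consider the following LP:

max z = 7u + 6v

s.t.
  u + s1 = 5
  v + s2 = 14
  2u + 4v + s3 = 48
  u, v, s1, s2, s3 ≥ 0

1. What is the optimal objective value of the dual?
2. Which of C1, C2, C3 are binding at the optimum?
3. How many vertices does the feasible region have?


1. 92
2. C1, C3
3. 4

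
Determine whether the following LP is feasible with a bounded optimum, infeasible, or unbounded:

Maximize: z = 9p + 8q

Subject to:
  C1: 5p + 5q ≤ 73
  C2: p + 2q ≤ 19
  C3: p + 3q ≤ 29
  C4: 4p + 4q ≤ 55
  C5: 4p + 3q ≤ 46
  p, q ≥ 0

Feasible with a bounded optimal solution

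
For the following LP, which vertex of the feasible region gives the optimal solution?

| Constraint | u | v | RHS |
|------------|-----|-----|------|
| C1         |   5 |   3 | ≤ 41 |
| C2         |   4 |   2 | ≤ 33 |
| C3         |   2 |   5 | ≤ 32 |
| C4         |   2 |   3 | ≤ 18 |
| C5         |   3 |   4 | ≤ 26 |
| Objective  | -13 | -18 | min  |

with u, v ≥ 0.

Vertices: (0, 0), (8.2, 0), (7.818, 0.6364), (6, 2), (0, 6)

Evaluate the objective at each vertex of the feasible region:
  z(0, 0) = 0
  z(8.2, 0) = -106.6
  z(7.818, 0.6364) = -113.1
  z(6, 2) = -114  ←
  z(0, 6) = -108
The minimum is at u = 6, v = 2.

(6, 2)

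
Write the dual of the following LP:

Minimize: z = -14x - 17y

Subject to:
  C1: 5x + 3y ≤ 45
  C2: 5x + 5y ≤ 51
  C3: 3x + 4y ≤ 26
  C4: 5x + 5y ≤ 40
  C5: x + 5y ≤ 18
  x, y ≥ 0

Primal min cᵀx s.t. Ax ≤ b, x ≥ 0  →  Dual max −bᵀy s.t. Aᵀy ≥ −c, y ≥ 0.

Maximize: z = -45y1 - 51y2 - 26y3 - 40y4 - 18y5

Subject to:
  5y1 + 5y2 + 3y3 + 5y4 + y5 ≥ 14
  3y1 + 5y2 + 4y3 + 5y4 + 5y5 ≥ 17
  y1, y2, y3, y4, y5 ≥ 0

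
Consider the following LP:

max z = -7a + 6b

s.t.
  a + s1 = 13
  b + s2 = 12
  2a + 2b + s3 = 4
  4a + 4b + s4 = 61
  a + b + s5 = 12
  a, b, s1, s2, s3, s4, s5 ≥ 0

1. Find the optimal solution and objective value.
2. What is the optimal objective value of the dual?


1. a = 0, b = 2, z = 12
2. 12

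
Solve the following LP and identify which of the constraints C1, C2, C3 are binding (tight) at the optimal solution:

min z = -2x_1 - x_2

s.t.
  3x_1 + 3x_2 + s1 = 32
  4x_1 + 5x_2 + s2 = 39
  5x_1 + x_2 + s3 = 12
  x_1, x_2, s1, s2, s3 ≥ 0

At x_1 = 1, x_2 = 7, compute slack b - a·x for each constraint:
  C1: 32 − 24 = 8  (slack)
  C2: 39 − 39 = 0  (binding)
  C3: 12 − 12 = 0  (binding)

Optimal: x_1 = 1, x_2 = 7
Binding: C2, C3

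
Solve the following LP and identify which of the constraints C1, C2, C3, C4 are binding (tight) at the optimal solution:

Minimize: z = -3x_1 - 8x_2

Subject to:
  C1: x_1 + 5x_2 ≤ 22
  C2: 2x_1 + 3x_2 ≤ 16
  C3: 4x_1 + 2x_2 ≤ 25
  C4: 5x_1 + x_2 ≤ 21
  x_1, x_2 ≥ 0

At x_1 = 2, x_2 = 4, compute slack b - a·x for each constraint:
  C1: 22 − 22 = 0  (binding)
  C2: 16 − 16 = 0  (binding)
  C3: 25 − 16 = 9  (slack)
  C4: 21 − 14 = 7  (slack)

Optimal: x_1 = 2, x_2 = 4
Binding: C1, C2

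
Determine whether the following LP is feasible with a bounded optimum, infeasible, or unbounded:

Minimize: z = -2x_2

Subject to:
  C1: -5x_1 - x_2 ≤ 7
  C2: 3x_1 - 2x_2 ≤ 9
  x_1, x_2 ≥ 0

Unbounded (objective can decrease without bound)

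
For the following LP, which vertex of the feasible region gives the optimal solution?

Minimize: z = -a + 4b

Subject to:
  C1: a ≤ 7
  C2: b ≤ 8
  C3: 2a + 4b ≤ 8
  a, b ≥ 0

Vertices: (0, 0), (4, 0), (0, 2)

Evaluate the objective at each vertex of the feasible region:
  z(0, 0) = 0
  z(4, 0) = -4  ←
  z(0, 2) = 8
The minimum is at a = 4, b = 0.

(4, 0)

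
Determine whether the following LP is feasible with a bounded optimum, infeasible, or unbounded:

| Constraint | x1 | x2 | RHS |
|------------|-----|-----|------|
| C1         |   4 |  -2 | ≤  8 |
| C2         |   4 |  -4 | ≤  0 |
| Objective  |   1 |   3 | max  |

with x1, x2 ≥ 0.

Unbounded (objective can increase without bound)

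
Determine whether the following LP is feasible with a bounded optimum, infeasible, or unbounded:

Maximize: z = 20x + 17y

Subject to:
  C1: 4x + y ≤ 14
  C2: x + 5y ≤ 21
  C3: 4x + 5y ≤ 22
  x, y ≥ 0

Feasible with a bounded optimal solution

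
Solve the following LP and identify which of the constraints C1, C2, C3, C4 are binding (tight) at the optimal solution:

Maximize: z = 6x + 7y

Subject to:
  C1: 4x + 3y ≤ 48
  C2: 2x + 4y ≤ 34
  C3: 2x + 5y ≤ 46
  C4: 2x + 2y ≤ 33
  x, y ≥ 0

At x = 9, y = 4, compute slack b - a·x for each constraint:
  C1: 48 − 48 = 0  (binding)
  C2: 34 − 34 = 0  (binding)
  C3: 46 − 38 = 8  (slack)
  C4: 33 − 26 = 7  (slack)

Optimal: x = 9, y = 4
Binding: C1, C2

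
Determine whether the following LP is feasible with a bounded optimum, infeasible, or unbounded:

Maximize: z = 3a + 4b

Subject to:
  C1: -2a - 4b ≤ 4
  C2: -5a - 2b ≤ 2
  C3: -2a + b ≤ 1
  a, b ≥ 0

Unbounded (objective can increase without bound)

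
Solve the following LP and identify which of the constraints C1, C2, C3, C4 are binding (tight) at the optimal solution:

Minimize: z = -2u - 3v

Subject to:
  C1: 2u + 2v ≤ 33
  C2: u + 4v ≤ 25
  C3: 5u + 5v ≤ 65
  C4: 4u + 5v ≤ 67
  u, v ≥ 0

At u = 9, v = 4, compute slack b - a·x for each constraint:
  C1: 33 − 26 = 7  (slack)
  C2: 25 − 25 = 0  (binding)
  C3: 65 − 65 = 0  (binding)
  C4: 67 − 56 = 11  (slack)

Optimal: u = 9, v = 4
Binding: C2, C3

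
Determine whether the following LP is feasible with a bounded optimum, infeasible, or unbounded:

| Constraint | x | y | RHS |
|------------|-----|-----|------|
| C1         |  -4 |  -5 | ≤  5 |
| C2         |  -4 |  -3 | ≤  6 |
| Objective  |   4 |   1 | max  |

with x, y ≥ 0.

Unbounded (objective can increase without bound)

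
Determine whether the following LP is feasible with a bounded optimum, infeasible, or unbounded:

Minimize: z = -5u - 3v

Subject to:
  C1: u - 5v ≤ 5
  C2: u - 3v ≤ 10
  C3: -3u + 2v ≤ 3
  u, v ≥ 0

Unbounded (objective can decrease without bound)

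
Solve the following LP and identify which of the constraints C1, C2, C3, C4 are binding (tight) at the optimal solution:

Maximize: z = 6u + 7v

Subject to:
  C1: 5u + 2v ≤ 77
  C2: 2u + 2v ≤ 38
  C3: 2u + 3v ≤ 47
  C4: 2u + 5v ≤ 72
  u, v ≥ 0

At u = 10, v = 9, compute slack b - a·x for each constraint:
  C1: 77 − 68 = 9  (slack)
  C2: 38 − 38 = 0  (binding)
  C3: 47 − 47 = 0  (binding)
  C4: 72 − 65 = 7  (slack)

Optimal: u = 10, v = 9
Binding: C2, C3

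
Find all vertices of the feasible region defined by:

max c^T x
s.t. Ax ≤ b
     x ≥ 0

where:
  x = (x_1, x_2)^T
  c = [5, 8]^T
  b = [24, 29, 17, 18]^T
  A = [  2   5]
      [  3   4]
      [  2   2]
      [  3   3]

(0, 0), (6, 0), (2, 4), (0, 4.8)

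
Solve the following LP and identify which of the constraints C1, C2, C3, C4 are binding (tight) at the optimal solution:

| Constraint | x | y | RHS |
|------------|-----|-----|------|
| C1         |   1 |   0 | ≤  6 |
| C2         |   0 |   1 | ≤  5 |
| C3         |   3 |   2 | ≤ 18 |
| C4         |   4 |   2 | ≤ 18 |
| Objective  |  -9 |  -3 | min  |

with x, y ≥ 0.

At x = 4.5, y = 0, compute slack b - a·x for each constraint:
  C1: 6 − 4.5 = 1.5  (slack)
  C2: 5 − 0 = 5  (slack)
  C3: 18 − 13.5 = 4.5  (slack)
  C4: 18 − 18 = 0  (binding)

Optimal: x = 4.5, y = 0
Binding: C4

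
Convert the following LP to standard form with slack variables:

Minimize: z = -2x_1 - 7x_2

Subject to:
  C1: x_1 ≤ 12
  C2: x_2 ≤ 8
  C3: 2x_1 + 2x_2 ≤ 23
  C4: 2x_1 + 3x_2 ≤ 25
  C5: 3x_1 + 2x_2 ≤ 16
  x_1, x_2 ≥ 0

min z = -2x_1 - 7x_2

s.t.
  x_1 + s1 = 12
  x_2 + s2 = 8
  2x_1 + 2x_2 + s3 = 23
  2x_1 + 3x_2 + s4 = 25
  3x_1 + 2x_2 + s5 = 16
  x_1, x_2, s1, s2, s3, s4, s5 ≥ 0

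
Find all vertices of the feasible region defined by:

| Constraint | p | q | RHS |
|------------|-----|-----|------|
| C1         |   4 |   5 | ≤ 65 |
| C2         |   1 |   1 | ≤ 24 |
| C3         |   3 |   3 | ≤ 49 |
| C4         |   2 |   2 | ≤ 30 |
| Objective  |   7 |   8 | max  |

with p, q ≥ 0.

(0, 0), (15, 0), (10, 5), (0, 13)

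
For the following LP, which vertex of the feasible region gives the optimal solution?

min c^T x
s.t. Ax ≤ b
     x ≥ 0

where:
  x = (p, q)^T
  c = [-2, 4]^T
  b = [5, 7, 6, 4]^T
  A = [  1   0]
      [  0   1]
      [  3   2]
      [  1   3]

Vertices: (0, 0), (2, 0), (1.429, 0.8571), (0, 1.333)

Evaluate the objective at each vertex of the feasible region:
  z(0, 0) = 0
  z(2, 0) = -4  ←
  z(1.429, 0.8571) = 0.5714
  z(0, 1.333) = 5.333
The minimum is at p = 2, q = 0.

(2, 0)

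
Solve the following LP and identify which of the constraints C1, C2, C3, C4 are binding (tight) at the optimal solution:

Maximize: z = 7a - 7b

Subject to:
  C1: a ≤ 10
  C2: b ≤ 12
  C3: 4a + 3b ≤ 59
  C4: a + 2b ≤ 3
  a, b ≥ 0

At a = 3, b = 0, compute slack b - a·x for each constraint:
  C1: 10 − 3 = 7  (slack)
  C2: 12 − 0 = 12  (slack)
  C3: 59 − 12 = 47  (slack)
  C4: 3 − 3 = 0  (binding)

Optimal: a = 3, b = 0
Binding: C4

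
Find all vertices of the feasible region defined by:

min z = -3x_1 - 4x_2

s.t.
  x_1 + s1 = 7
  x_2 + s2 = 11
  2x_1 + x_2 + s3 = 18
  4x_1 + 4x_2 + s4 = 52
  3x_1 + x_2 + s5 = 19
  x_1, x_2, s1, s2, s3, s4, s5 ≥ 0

(0, 0), (6.333, 0), (3, 10), (2, 11), (0, 11)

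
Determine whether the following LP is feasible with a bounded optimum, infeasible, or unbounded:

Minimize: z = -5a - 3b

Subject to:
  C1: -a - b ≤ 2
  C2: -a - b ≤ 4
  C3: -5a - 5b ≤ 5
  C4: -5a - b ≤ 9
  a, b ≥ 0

Unbounded (objective can decrease without bound)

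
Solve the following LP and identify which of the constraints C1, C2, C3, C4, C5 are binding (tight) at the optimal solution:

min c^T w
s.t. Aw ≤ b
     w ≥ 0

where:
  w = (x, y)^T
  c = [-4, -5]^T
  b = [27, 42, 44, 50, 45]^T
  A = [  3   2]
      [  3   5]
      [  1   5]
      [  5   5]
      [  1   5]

At x = 4, y = 6, compute slack b - a·x for each constraint:
  C1: 27 − 24 = 3  (slack)
  C2: 42 − 42 = 0  (binding)
  C3: 44 − 34 = 10  (slack)
  C4: 50 − 50 = 0  (binding)
  C5: 45 − 34 = 11  (slack)

Optimal: x = 4, y = 6
Binding: C2, C4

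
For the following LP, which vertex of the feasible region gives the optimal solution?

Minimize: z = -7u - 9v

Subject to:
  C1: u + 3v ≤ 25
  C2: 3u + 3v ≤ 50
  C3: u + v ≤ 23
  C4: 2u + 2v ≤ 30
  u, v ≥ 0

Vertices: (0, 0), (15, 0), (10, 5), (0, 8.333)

Evaluate the objective at each vertex of the feasible region:
  z(0, 0) = 0
  z(15, 0) = -105
  z(10, 5) = -115  ←
  z(0, 8.333) = -75
The minimum is at u = 10, v = 5.

(10, 5)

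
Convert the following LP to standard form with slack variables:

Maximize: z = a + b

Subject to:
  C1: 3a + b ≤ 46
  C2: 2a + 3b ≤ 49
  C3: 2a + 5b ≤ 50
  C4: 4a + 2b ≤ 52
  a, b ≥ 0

max z = a + b

s.t.
  3a + b + s1 = 46
  2a + 3b + s2 = 49
  2a + 5b + s3 = 50
  4a + 2b + s4 = 52
  a, b, s1, s2, s3, s4 ≥ 0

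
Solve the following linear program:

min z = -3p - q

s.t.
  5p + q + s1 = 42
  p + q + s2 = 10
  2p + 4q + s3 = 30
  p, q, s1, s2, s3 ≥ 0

Evaluate the objective at each vertex of the feasible region:
  z(0, 0) = 0
  z(8.4, 0) = -25.2
  z(8, 2) = -26  ←
  z(5, 5) = -20
  z(0, 7.5) = -7.5
The minimum is at p = 8, q = 2.

p = 8, q = 2, z = -26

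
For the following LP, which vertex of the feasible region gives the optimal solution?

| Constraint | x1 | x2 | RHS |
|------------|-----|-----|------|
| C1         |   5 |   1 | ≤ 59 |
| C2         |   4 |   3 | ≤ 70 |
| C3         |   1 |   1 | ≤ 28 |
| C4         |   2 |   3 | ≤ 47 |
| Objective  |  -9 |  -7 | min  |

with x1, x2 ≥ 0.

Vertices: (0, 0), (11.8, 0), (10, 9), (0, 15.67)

Evaluate the objective at each vertex of the feasible region:
  z(0, 0) = 0
  z(11.8, 0) = -106.2
  z(10, 9) = -153  ←
  z(0, 15.67) = -109.7
The minimum is at x1 = 10, x2 = 9.

(10, 9)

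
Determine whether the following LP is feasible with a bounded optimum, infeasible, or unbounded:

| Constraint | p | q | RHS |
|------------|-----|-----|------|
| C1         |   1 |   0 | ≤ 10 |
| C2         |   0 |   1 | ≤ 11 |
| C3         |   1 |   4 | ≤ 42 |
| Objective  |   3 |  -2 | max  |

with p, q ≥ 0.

Feasible with a bounded optimal solution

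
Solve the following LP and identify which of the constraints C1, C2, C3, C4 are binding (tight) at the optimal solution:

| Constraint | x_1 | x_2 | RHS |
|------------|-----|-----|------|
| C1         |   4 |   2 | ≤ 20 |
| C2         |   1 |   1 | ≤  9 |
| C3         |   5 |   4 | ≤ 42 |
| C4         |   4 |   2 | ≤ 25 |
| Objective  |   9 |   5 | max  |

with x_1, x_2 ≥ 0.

At x_1 = 1, x_2 = 8, compute slack b - a·x for each constraint:
  C1: 20 − 20 = 0  (binding)
  C2: 9 − 9 = 0  (binding)
  C3: 42 − 37 = 5  (slack)
  C4: 25 − 20 = 5  (slack)

Optimal: x_1 = 1, x_2 = 8
Binding: C1, C2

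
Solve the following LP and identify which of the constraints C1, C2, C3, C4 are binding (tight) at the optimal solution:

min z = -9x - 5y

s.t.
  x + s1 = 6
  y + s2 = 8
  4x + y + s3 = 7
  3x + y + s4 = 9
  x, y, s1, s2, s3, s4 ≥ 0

At x = 0, y = 7, compute slack b - a·x for each constraint:
  C1: 6 − 0 = 6  (slack)
  C2: 8 − 7 = 1  (slack)
  C3: 7 − 7 = 0  (binding)
  C4: 9 − 7 = 2  (slack)

Optimal: x = 0, y = 7
Binding: C3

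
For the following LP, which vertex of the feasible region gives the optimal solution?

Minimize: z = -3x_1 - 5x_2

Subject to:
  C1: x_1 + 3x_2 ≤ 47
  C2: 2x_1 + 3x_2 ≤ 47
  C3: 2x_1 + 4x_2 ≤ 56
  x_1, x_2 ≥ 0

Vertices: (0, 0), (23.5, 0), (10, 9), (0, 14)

Evaluate the objective at each vertex of the feasible region:
  z(0, 0) = 0
  z(23.5, 0) = -70.5
  z(10, 9) = -75  ←
  z(0, 14) = -70
The minimum is at x_1 = 10, x_2 = 9.

(10, 9)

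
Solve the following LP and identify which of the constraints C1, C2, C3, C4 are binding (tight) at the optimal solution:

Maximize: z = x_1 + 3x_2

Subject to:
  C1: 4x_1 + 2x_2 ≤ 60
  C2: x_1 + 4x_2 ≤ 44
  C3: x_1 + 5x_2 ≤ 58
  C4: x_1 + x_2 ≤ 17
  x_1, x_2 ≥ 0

At x_1 = 8, x_2 = 9, compute slack b - a·x for each constraint:
  C1: 60 − 50 = 10  (slack)
  C2: 44 − 44 = 0  (binding)
  C3: 58 − 53 = 5  (slack)
  C4: 17 − 17 = 0  (binding)

Optimal: x_1 = 8, x_2 = 9
Binding: C2, C4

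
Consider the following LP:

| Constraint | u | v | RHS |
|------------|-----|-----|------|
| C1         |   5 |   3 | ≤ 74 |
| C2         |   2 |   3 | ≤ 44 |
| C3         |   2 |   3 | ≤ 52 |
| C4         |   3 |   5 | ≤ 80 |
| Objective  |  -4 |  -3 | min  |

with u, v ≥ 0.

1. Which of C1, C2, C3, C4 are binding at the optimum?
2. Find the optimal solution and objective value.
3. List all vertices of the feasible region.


1. C1, C2
2. u = 10, v = 8, z = -64
3. (0, 0), (14.8, 0), (10, 8), (0, 14.67)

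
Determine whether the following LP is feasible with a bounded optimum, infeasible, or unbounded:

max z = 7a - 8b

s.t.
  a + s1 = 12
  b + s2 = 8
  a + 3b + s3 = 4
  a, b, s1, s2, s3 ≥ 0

Feasible with a bounded optimal solution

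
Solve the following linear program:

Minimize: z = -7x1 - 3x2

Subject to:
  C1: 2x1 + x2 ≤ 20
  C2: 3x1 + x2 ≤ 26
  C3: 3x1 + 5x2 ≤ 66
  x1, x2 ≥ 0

Evaluate the objective at each vertex of the feasible region:
  z(0, 0) = 0
  z(8.667, 0) = -60.67
  z(6, 8) = -66  ←
  z(4.857, 10.29) = -64.86
  z(0, 13.2) = -39.6
The minimum is at x1 = 6, x2 = 8.

x1 = 6, x2 = 8, z = -66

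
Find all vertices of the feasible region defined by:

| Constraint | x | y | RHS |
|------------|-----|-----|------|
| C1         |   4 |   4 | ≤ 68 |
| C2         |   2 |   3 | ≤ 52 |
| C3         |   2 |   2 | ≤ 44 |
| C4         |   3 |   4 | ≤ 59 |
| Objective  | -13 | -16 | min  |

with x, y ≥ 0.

(0, 0), (17, 0), (9, 8), (0, 14.75)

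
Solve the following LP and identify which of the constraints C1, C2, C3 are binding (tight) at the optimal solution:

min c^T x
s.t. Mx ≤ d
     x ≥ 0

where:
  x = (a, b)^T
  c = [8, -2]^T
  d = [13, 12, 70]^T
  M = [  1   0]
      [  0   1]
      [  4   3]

At a = 0, b = 12, compute slack b - a·x for each constraint:
  C1: 13 − 0 = 13  (slack)
  C2: 12 − 12 = 0  (binding)
  C3: 70 − 36 = 34  (slack)

Optimal: a = 0, b = 12
Binding: C2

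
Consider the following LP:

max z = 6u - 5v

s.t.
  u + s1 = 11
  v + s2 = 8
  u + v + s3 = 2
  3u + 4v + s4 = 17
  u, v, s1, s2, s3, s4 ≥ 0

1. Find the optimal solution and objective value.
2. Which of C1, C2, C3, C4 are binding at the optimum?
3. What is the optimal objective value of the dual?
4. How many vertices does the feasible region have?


1. u = 2, v = 0, z = 12
2. C3
3. 12
4. 3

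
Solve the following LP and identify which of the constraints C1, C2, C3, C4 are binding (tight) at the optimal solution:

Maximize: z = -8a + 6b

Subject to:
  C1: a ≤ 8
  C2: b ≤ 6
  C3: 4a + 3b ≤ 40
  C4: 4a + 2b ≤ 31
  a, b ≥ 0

At a = 0, b = 6, compute slack b - a·x for each constraint:
  C1: 8 − 0 = 8  (slack)
  C2: 6 − 6 = 0  (binding)
  C3: 40 − 18 = 22  (slack)
  C4: 31 − 12 = 19  (slack)

Optimal: a = 0, b = 6
Binding: C2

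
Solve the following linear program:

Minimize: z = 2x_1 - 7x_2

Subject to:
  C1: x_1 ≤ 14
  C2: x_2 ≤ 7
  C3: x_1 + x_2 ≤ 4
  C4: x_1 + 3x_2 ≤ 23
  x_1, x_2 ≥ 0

Evaluate the objective at each vertex of the feasible region:
  z(0, 0) = 0
  z(4, 0) = 8
  z(0, 4) = -28  ←
The minimum is at x_1 = 0, x_2 = 4.

x_1 = 0, x_2 = 4, z = -28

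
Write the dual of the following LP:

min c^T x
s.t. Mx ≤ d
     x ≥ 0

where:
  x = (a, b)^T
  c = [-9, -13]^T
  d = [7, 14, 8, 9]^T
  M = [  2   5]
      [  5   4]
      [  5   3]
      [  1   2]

Primal min cᵀx s.t. Ax ≤ b, x ≥ 0  →  Dual max −bᵀy s.t. Aᵀy ≥ −c, y ≥ 0.

Maximize: z = -7y1 - 14y2 - 8y3 - 9y4

Subject to:
  2y1 + 5y2 + 5y3 + y4 ≥ 9
  5y1 + 4y2 + 3y3 + 2y4 ≥ 13
  y1, y2, y3, y4 ≥ 0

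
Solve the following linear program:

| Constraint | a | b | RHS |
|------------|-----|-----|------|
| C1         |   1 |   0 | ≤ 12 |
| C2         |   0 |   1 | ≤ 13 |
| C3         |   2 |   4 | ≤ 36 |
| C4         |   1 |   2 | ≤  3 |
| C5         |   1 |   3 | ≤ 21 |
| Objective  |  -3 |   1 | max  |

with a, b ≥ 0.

Evaluate the objective at each vertex of the feasible region:
  z(0, 0) = 0
  z(3, 0) = -9
  z(0, 1.5) = 1.5  ←
The maximum is at a = 0, b = 1.5.

a = 0, b = 1.5, z = 1.5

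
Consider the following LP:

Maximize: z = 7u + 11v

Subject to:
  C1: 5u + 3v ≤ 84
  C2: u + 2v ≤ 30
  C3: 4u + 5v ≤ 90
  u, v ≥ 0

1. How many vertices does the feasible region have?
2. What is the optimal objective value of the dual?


1. 5
2. 180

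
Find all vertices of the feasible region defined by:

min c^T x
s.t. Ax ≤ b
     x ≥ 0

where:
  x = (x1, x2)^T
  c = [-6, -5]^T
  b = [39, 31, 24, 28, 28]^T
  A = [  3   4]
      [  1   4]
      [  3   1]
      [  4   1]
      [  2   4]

(0, 0), (7, 0), (6, 4), (0, 7)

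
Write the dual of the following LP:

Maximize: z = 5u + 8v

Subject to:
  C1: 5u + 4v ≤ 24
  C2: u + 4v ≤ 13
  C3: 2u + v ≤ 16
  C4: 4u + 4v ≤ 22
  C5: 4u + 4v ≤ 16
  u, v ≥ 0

Primal max cᵀx s.t. Ax ≤ b, x ≥ 0  →  Dual min bᵀy s.t. Aᵀy ≥ c, y ≥ 0.

Minimize: z = 24y1 + 13y2 + 16y3 + 22y4 + 16y5

Subject to:
  5y1 + y2 + 2y3 + 4y4 + 4y5 ≥ 5
  4y1 + 4y2 + y3 + 4y4 + 4y5 ≥ 8
  y1, y2, y3, y4, y5 ≥ 0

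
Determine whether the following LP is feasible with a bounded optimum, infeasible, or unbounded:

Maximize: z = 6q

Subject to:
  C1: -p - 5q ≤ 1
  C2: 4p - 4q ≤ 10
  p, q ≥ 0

Unbounded (objective can increase without bound)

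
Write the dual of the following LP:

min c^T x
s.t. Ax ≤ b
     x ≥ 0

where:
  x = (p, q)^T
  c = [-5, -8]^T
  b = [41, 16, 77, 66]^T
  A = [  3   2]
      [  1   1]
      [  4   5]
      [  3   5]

Primal min cᵀx s.t. Ax ≤ b, x ≥ 0  →  Dual max −bᵀy s.t. Aᵀy ≥ −c, y ≥ 0.

Maximize: z = -41y1 - 16y2 - 77y3 - 66y4

Subject to:
  3y1 + y2 + 4y3 + 3y4 ≥ 5
  2y1 + y2 + 5y3 + 5y4 ≥ 8
  y1, y2, y3, y4 ≥ 0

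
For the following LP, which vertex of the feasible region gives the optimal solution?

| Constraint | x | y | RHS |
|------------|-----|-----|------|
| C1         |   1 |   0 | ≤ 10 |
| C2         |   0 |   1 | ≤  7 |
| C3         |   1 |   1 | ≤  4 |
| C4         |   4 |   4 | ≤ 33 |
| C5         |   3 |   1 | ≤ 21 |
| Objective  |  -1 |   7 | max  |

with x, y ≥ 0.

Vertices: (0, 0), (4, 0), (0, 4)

Evaluate the objective at each vertex of the feasible region:
  z(0, 0) = 0
  z(4, 0) = -4
  z(0, 4) = 28  ←
The maximum is at x = 0, y = 4.

(0, 4)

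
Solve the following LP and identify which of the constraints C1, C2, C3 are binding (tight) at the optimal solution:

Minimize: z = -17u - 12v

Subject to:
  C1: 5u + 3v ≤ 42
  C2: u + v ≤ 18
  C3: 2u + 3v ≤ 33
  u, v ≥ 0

At u = 3, v = 9, compute slack b - a·x for each constraint:
  C1: 42 − 42 = 0  (binding)
  C2: 18 − 12 = 6  (slack)
  C3: 33 − 33 = 0  (binding)

Optimal: u = 3, v = 9
Binding: C1, C3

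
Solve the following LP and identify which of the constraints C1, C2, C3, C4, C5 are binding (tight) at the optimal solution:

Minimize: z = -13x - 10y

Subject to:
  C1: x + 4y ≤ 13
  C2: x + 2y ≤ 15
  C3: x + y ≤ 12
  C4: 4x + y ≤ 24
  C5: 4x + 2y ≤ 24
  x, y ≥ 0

At x = 5, y = 2, compute slack b - a·x for each constraint:
  C1: 13 − 13 = 0  (binding)
  C2: 15 − 9 = 6  (slack)
  C3: 12 − 7 = 5  (slack)
  C4: 24 − 22 = 2  (slack)
  C5: 24 − 24 = 0  (binding)

Optimal: x = 5, y = 2
Binding: C1, C5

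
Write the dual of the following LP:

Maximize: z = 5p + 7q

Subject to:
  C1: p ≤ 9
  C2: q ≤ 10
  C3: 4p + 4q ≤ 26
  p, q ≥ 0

Primal max cᵀx s.t. Ax ≤ b, x ≥ 0  →  Dual min bᵀy s.t. Aᵀy ≥ c, y ≥ 0.

Minimize: z = 9y1 + 10y2 + 26y3

Subject to:
  y1 + 4y3 ≥ 5
  y2 + 4y3 ≥ 7
  y1, y2, y3 ≥ 0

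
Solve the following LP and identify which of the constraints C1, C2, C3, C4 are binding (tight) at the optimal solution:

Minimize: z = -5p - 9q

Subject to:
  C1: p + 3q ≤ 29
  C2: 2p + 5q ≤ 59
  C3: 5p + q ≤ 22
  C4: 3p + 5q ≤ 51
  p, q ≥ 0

At p = 2, q = 9, compute slack b - a·x for each constraint:
  C1: 29 − 29 = 0  (binding)
  C2: 59 − 49 = 10  (slack)
  C3: 22 − 19 = 3  (slack)
  C4: 51 − 51 = 0  (binding)

Optimal: p = 2, q = 9
Binding: C1, C4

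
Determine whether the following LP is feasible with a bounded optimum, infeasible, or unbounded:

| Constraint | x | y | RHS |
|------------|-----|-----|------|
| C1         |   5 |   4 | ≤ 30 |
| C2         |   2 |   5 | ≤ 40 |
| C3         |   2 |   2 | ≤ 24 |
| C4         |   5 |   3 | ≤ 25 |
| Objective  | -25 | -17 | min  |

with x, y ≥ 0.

Feasible with a bounded optimal solution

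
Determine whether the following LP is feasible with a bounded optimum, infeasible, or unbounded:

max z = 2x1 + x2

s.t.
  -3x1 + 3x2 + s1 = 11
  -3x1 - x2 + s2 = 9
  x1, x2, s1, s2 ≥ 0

Unbounded (objective can increase without bound)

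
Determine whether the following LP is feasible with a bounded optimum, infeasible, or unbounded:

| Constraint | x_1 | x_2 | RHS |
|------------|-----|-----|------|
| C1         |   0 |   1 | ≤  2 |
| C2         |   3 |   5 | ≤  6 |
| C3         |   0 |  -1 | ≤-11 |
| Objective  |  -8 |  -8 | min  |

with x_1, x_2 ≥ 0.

Infeasible (no feasible solution exists)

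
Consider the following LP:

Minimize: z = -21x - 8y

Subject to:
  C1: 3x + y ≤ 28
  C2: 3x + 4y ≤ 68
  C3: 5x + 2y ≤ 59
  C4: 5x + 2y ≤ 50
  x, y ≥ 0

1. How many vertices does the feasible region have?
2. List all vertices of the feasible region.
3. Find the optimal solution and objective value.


1. 5
2. (0, 0), (9.333, 0), (6, 10), (4.571, 13.57), (0, 17)
3. x = 6, y = 10, z = -206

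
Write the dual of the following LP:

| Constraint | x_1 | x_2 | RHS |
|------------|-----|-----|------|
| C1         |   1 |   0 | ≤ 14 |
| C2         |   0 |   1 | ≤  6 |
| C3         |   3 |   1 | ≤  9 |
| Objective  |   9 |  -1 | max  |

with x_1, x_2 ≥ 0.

Primal max cᵀx s.t. Ax ≤ b, x ≥ 0  →  Dual min bᵀy s.t. Aᵀy ≥ c, y ≥ 0.

Minimize: z = 14y1 + 6y2 + 9y3

Subject to:
  y1 + 3y3 ≥ 9
  y2 + y3 ≥ -1
  y1, y2, y3 ≥ 0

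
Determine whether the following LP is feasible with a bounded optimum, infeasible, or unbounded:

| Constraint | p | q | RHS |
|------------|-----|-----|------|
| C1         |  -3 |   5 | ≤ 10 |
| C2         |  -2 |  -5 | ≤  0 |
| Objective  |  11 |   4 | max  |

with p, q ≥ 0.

Unbounded (objective can increase without bound)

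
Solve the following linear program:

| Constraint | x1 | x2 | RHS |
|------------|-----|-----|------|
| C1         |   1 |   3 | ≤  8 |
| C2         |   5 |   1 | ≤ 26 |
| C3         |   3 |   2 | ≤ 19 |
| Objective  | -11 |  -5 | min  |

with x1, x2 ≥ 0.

Evaluate the objective at each vertex of the feasible region:
  z(0, 0) = 0
  z(5.2, 0) = -57.2
  z(5, 1) = -60  ←
  z(0, 2.667) = -13.33
The minimum is at x1 = 5, x2 = 1.

x1 = 5, x2 = 1, z = -60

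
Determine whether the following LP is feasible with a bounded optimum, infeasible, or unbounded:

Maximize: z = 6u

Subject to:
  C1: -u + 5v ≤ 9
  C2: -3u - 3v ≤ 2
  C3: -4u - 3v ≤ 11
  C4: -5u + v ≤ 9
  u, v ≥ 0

Unbounded (objective can increase without bound)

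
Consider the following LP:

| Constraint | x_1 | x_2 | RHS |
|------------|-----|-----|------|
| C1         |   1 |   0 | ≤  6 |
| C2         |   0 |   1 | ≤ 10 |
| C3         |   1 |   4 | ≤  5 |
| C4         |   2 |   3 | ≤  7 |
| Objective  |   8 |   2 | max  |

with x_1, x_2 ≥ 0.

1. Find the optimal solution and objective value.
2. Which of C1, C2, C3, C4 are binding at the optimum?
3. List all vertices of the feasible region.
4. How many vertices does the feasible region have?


1. x_1 = 3.5, x_2 = 0, z = 28
2. C4
3. (0, 0), (3.5, 0), (2.6, 0.6), (0, 1.25)
4. 4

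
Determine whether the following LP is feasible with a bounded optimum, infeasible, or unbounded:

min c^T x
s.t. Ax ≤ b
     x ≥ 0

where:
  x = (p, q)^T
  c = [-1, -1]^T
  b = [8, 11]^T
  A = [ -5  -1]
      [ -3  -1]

Unbounded (objective can decrease without bound)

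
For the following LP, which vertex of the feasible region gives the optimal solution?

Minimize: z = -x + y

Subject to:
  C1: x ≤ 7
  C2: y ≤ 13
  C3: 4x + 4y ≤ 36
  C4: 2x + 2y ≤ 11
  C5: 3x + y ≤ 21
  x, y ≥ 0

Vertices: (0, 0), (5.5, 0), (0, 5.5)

Evaluate the objective at each vertex of the feasible region:
  z(0, 0) = 0
  z(5.5, 0) = -5.5  ←
  z(0, 5.5) = 5.5
The minimum is at x = 5.5, y = 0.

(5.5, 0)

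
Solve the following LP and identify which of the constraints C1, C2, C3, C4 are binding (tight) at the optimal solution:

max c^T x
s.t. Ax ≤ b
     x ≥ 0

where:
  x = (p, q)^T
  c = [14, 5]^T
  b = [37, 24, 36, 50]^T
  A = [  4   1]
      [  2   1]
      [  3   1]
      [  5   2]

At p = 8, q = 5, compute slack b - a·x for each constraint:
  C1: 37 − 37 = 0  (binding)
  C2: 24 − 21 = 3  (slack)
  C3: 36 − 29 = 7  (slack)
  C4: 50 − 50 = 0  (binding)

Optimal: p = 8, q = 5
Binding: C1, C4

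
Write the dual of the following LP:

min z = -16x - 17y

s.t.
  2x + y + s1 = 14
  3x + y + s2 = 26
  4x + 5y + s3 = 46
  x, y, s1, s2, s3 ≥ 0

Primal min cᵀx s.t. Ax ≤ b, x ≥ 0  →  Dual max −bᵀy s.t. Aᵀy ≥ −c, y ≥ 0.

Maximize: z = -14y1 - 26y2 - 46y3

Subject to:
  2y1 + 3y2 + 4y3 ≥ 16
  y1 + y2 + 5y3 ≥ 17
  y1, y2, y3 ≥ 0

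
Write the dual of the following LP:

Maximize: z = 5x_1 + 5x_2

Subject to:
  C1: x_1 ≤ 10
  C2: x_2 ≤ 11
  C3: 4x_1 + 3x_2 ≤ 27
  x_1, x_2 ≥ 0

Primal max cᵀx s.t. Ax ≤ b, x ≥ 0  →  Dual min bᵀy s.t. Aᵀy ≥ c, y ≥ 0.

Minimize: z = 10y1 + 11y2 + 27y3

Subject to:
  y1 + 4y3 ≥ 5
  y2 + 3y3 ≥ 5
  y1, y2, y3 ≥ 0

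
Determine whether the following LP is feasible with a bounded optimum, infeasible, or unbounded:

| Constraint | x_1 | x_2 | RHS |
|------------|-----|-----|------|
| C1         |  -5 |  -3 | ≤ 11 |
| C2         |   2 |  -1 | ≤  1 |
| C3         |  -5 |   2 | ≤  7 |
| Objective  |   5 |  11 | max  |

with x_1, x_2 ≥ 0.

Unbounded (objective can increase without bound)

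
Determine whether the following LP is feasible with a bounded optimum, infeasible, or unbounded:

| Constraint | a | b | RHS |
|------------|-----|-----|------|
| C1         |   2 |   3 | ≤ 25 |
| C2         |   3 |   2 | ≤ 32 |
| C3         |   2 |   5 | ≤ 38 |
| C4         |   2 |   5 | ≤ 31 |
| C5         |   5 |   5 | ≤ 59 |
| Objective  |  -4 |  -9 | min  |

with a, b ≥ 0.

Feasible with a bounded optimal solution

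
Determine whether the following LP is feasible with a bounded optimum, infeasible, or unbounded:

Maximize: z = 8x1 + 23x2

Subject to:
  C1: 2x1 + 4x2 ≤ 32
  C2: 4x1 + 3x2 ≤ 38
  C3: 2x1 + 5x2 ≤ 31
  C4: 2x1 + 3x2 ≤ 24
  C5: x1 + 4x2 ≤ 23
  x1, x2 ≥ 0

Feasible with a bounded optimal solution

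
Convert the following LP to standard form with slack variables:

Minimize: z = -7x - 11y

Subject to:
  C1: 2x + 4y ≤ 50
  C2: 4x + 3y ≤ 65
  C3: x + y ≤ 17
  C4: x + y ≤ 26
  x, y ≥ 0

min z = -7x - 11y

s.t.
  2x + 4y + s1 = 50
  4x + 3y + s2 = 65
  x + y + s3 = 17
  x + y + s4 = 26
  x, y, s1, s2, s3, s4 ≥ 0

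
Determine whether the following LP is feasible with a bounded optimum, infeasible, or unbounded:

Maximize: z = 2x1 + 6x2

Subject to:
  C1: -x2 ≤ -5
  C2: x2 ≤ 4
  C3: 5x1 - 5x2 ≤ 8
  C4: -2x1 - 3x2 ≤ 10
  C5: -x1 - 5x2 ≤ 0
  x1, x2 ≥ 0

Infeasible (no feasible solution exists)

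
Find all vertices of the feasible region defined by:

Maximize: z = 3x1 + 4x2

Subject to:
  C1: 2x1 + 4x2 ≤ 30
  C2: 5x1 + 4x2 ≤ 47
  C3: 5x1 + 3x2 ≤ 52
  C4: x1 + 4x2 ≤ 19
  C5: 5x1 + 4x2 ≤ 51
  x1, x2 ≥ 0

(0, 0), (9.4, 0), (7, 3), (0, 4.75)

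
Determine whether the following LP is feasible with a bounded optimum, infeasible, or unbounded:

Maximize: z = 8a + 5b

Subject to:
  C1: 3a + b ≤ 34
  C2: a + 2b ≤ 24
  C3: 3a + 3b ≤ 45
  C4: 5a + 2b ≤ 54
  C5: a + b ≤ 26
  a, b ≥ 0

Feasible with a bounded optimal solution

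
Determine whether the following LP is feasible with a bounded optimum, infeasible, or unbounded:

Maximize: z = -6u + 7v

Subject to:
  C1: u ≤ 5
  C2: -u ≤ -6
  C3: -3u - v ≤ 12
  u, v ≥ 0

Infeasible (no feasible solution exists)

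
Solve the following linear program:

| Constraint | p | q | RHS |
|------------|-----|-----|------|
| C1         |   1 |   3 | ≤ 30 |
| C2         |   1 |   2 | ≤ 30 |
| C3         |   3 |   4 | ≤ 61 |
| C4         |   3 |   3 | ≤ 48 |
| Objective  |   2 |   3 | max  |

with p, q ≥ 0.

Evaluate the objective at each vertex of the feasible region:
  z(0, 0) = 0
  z(16, 0) = 32
  z(9, 7) = 39  ←
  z(0, 10) = 30
The maximum is at p = 9, q = 7.

p = 9, q = 7, z = 39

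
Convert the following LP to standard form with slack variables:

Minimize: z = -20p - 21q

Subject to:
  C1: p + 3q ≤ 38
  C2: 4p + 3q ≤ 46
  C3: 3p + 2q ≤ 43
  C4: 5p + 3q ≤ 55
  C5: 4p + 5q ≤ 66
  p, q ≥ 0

min z = -20p - 21q

s.t.
  p + 3q + s1 = 38
  4p + 3q + s2 = 46
  3p + 2q + s3 = 43
  5p + 3q + s4 = 55
  4p + 5q + s5 = 66
  p, q, s1, s2, s3, s4, s5 ≥ 0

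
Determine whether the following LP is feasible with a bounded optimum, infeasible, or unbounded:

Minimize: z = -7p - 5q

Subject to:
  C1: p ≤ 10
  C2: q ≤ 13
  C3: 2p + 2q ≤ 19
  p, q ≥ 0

Feasible with a bounded optimal solution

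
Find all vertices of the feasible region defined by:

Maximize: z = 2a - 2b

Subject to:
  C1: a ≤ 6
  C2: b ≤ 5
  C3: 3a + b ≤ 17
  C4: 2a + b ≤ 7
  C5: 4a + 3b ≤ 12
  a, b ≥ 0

(0, 0), (3, 0), (0, 4)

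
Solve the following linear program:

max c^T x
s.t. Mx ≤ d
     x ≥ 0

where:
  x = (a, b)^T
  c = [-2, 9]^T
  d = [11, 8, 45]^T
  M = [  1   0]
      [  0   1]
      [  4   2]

Evaluate the objective at each vertex of the feasible region:
  z(0, 0) = 0
  z(11, 0) = -22
  z(11, 0.5) = -17.5
  z(7.25, 8) = 57.5
  z(0, 8) = 72  ←
The maximum is at a = 0, b = 8.

a = 0, b = 8, z = 72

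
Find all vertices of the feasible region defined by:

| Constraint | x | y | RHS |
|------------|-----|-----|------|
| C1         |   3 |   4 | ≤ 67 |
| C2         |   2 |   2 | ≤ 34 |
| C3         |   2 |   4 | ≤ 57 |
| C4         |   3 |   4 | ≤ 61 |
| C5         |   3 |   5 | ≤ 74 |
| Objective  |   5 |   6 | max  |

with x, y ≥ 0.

(0, 0), (17, 0), (7, 10), (4, 12.25), (0, 14.25)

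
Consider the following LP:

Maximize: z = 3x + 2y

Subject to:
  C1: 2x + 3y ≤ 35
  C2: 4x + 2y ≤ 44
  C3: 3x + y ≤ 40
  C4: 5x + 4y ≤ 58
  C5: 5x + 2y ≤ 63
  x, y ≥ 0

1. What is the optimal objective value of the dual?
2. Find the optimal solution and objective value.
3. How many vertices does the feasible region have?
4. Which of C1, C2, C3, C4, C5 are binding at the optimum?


1. 34
2. x = 10, y = 2, z = 34
3. 5
4. C2, C4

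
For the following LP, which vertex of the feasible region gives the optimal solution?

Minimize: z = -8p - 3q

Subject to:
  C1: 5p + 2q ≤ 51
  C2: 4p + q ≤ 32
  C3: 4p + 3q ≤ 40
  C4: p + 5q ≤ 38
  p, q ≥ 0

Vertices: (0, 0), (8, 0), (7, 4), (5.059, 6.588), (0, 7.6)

Evaluate the objective at each vertex of the feasible region:
  z(0, 0) = 0
  z(8, 0) = -64
  z(7, 4) = -68  ←
  z(5.059, 6.588) = -60.24
  z(0, 7.6) = -22.8
The minimum is at p = 7, q = 4.

(7, 4)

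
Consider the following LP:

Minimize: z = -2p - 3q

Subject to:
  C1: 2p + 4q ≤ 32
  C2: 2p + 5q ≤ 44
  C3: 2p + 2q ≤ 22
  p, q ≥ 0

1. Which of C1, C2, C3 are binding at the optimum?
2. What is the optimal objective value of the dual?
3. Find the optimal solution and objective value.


1. C1, C3
2. -27
3. p = 6, q = 5, z = -27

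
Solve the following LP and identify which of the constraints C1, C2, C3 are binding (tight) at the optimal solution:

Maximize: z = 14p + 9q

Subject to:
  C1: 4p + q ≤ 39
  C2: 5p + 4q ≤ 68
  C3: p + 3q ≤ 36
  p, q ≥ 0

At p = 8, q = 7, compute slack b - a·x for each constraint:
  C1: 39 − 39 = 0  (binding)
  C2: 68 − 68 = 0  (binding)
  C3: 36 − 29 = 7  (slack)

Optimal: p = 8, q = 7
Binding: C1, C2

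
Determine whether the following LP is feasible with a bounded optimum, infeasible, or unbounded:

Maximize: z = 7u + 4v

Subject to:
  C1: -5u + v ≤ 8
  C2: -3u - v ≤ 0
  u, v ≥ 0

Unbounded (objective can increase without bound)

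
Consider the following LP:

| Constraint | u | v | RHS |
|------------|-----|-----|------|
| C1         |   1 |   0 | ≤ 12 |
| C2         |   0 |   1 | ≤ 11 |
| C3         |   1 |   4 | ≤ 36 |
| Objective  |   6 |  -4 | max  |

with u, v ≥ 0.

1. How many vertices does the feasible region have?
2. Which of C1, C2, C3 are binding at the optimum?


1. 4
2. C1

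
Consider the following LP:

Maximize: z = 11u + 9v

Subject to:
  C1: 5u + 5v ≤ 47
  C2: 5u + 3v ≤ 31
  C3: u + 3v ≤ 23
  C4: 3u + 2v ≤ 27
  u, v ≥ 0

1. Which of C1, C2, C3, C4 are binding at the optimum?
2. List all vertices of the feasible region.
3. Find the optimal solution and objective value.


1. C2, C3
2. (0, 0), (6.2, 0), (2, 7), (0, 7.667)
3. u = 2, v = 7, z = 85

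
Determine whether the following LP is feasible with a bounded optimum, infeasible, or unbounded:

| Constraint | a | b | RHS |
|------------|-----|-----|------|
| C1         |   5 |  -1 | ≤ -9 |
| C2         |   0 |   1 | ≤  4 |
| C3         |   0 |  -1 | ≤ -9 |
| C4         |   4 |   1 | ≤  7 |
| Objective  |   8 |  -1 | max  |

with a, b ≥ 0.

Infeasible (no feasible solution exists)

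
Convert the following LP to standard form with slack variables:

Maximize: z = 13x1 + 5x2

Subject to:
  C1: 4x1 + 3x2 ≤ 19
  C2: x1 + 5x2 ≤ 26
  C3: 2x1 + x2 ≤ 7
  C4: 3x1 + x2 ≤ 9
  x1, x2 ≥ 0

max z = 13x1 + 5x2

s.t.
  4x1 + 3x2 + s1 = 19
  x1 + 5x2 + s2 = 26
  2x1 + x2 + s3 = 7
  3x1 + x2 + s4 = 9
  x1, x2, s1, s2, s3, s4 ≥ 0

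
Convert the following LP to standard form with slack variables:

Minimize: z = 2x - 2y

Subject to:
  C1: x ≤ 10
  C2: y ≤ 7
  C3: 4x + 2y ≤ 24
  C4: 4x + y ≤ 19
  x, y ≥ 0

min z = 2x - 2y

s.t.
  x + s1 = 10
  y + s2 = 7
  4x + 2y + s3 = 24
  4x + y + s4 = 19
  x, y, s1, s2, s3, s4 ≥ 0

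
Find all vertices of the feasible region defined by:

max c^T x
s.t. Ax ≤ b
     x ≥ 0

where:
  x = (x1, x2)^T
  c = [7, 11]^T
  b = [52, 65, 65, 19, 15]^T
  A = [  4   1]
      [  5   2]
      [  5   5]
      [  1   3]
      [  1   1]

(0, 0), (13, 0), (10, 3), (0, 6.333)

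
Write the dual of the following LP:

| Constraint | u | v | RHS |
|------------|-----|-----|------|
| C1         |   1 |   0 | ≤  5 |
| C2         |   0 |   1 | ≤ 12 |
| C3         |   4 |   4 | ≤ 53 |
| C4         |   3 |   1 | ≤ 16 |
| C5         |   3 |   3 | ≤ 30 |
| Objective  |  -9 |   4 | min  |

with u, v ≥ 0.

Primal min cᵀx s.t. Ax ≤ b, x ≥ 0  →  Dual max −bᵀy s.t. Aᵀy ≥ −c, y ≥ 0.

Maximize: z = -5y1 - 12y2 - 53y3 - 16y4 - 30y5

Subject to:
  y1 + 4y3 + 3y4 + 3y5 ≥ 9
  y2 + 4y3 + y4 + 3y5 ≥ -4
  y1, y2, y3, y4, y5 ≥ 0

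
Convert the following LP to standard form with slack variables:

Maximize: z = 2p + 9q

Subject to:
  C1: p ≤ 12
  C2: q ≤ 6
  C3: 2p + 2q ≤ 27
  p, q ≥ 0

max z = 2p + 9q

s.t.
  p + s1 = 12
  q + s2 = 6
  2p + 2q + s3 = 27
  p, q, s1, s2, s3 ≥ 0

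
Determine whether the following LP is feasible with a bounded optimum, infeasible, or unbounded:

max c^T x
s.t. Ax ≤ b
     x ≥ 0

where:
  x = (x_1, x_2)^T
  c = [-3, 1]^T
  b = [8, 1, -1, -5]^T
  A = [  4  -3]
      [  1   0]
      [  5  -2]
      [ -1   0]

Infeasible (no feasible solution exists)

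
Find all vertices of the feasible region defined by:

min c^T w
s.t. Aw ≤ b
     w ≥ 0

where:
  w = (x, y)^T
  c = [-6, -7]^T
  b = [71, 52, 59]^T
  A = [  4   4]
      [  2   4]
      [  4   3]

(0, 0), (14.75, 0), (8, 9), (0, 13)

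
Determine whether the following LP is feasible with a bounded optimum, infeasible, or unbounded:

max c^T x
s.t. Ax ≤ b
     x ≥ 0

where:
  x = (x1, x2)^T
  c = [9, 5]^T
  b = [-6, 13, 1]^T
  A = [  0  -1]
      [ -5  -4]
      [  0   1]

Infeasible (no feasible solution exists)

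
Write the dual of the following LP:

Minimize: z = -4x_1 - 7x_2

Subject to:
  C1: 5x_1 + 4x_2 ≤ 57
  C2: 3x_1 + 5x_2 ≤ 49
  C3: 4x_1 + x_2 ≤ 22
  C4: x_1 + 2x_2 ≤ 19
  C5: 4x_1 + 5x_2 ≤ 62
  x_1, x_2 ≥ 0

Primal min cᵀx s.t. Ax ≤ b, x ≥ 0  →  Dual max −bᵀy s.t. Aᵀy ≥ −c, y ≥ 0.

Maximize: z = -57y1 - 49y2 - 22y3 - 19y4 - 62y5

Subject to:
  5y1 + 3y2 + 4y3 + y4 + 4y5 ≥ 4
  4y1 + 5y2 + y3 + 2y4 + 5y5 ≥ 7
  y1, y2, y3, y4, y5 ≥ 0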